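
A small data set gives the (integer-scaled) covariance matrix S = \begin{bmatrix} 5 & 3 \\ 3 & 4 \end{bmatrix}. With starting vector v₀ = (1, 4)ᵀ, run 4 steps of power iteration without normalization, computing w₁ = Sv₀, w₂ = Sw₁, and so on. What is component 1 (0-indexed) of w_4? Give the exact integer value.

w1 = Sv₀ = (17, 19)
w2 = Sw1 = (142, 127)
w3 = Sw2 = (1091, 934)
w4 = Sw3 = (8257, 7009)
The requested component of w4 is 7009.

7009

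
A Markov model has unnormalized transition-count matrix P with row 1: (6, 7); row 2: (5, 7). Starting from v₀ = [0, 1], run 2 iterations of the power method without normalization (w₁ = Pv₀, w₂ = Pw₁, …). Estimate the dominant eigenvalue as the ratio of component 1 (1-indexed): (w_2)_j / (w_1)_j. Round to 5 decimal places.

λ ≈ 13.00000

w1 = Pv₀ = (6·0 + 7·1; 5·0 + 7·1) = (7, 7)
w2 = Pw1 = (6·7 + 7·7; 5·7 + 7·7) = (91, 84)
Ratio at component: 91 / 7 = 13.00000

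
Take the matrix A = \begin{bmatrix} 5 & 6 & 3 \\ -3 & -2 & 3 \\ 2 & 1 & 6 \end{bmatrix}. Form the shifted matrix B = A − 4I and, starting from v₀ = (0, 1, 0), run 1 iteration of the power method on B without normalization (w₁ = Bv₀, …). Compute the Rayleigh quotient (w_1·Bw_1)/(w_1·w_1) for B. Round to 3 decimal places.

B = A − 4I has rows (1, 6, 3); (-3, -6, 3); (2, 1, 2)
w1 = Bv₀ = (1·0 + 6·1 + 3·0; (-3)·0 + (-6)·1 + 3·0; 2·0 + 1·1 + 2·0) = (6, -6, 1)
Bw1 = (-27, 21, 8)
w1·Bw1 = -280; w1·w1 = 73; μ ≈ -280/73 = -3.836

-3.836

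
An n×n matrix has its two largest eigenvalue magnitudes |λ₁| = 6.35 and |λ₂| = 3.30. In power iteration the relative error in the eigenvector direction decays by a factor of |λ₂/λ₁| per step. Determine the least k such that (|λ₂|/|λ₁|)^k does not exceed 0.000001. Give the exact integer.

22

|λ₂/λ₁| = 3.30/6.35 = 0.51969
Need k ≥ ln(0.000001) / ln(0.51969) = -13.8155 / -0.6545 ≈ 21.107
Smallest integer k satisfying the bound: 22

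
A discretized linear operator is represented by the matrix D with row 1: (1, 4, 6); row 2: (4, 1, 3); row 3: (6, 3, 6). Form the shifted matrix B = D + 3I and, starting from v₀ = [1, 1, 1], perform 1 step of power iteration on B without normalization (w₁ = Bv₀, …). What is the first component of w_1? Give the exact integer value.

14

B = D + 3I has rows (4, 4, 6); (4, 4, 3); (6, 3, 9)
w1 = Bv₀ = (14, 11, 18)
Requested component of w1: 14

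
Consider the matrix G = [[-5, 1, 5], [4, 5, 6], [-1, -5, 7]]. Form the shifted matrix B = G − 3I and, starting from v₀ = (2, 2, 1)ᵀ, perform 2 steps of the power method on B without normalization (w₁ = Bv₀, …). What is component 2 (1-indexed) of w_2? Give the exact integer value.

-48

B = G − 3I has rows (-8, 1, 5); (4, 2, 6); (-1, -5, 4)
w1 = Bv₀ = ((-8)·2 + 1·2 + 5·1; 4·2 + 2·2 + 6·1; (-1)·2 + (-5)·2 + 4·1) = (-9, 18, -8)
w2 = Bw1 = ((-8)·(-9) + 1·18 + 5·(-8); 4·(-9) + 2·18 + 6·(-8); (-1)·(-9) + (-5)·18 + 4·(-8)) = (50, -48, -113)
Requested component of w2: -48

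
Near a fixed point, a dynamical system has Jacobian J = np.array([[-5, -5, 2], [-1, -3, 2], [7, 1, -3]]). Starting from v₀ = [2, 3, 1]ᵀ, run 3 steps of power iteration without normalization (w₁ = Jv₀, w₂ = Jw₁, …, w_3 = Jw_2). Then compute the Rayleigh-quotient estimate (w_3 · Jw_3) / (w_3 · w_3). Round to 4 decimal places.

w1 = Jv₀ = ((-5)·2 + (-5)·3 + 2·1; (-1)·2 + (-3)·3 + 2·1; 7·2 + 1·3 + (-3)·1) = (-23, -9, 14)
w2 = Jw1 = ((-5)·(-23) + (-5)·(-9) + 2·14; (-1)·(-23) + (-3)·(-9) + 2·14; 7·(-23) + 1·(-9) + (-3)·14) = (188, 78, -212)
w3 = Jw2 = (-1754, -846, 2030)
Jw3 = (17060, 8352, -19214)
w3·Jw3 = (-1754)·17060 + (-846)·8352 + 2030·(-19214) = -75993452; w3·w3 = (-1754)·(-1754) + (-846)·(-846) + 2030·2030 = 7913132
λ ≈ -75993452/7913132 = -9.6035

-9.6035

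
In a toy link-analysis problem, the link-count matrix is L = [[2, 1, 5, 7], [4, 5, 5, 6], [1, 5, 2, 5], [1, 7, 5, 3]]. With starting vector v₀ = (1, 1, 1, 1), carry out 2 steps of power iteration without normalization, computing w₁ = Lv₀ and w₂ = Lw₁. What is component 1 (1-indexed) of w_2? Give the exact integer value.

227

w1 = Lv₀ = (2·1 + 1·1 + 5·1 + 7·1; 4·1 + 5·1 + 5·1 + 6·1; 1·1 + 5·1 + 2·1 + 5·1; 1·1 + 7·1 + 5·1 + 3·1) = (15, 20, 13, 16)
w2 = Lw1 = (2·15 + 1·20 + 5·13 + 7·16; 4·15 + 5·20 + 5·13 + 6·16; 1·15 + 5·20 + 2·13 + 5·16; 1·15 + 7·20 + 5·13 + 3·16) = (227, 321, 221, 268)
The requested component of w2 is 227.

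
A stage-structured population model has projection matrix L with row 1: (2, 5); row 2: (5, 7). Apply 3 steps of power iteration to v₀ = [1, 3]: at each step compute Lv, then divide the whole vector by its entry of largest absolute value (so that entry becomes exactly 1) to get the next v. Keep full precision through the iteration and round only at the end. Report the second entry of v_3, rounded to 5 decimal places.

1.00000

Lv0 = (17.000000, 26.000000); divide by 26.000000 → v1 = (0.653846, 1.000000)
Lv1 = (6.307692, 10.269231); divide by 10.269231 → v2 = (0.614232, 1.000000)
Lv2 = (6.228464, 10.071161); divide by 10.071161 → v3 = (0.618446, 1.000000)
Requested entry of v3: 2689/2689 = 1.00000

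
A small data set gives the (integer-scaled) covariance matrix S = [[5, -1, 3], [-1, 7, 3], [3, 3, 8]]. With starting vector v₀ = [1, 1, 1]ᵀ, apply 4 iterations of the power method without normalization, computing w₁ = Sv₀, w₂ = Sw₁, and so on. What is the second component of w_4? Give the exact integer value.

w1 = Sv₀ = (7, 9, 14)
w2 = Sw1 = (68, 98, 160)
w3 = Sw2 = (722, 1098, 1778)
w4 = Sw3 = (7846, 12298, 19684)
The requested component of w4 is 12298.

12298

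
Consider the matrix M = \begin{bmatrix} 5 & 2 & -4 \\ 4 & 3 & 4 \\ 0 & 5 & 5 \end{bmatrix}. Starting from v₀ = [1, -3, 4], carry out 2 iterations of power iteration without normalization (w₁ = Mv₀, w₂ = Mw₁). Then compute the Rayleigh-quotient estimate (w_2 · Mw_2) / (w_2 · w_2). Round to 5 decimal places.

6.68566

w1 = Mv₀ = (5·1 + 2·(-3) + (-4)·4; 4·1 + 3·(-3) + 4·4; 0·1 + 5·(-3) + 5·4) = (-17, 11, 5)
w2 = Mw1 = (5·(-17) + 2·11 + (-4)·5; 4·(-17) + 3·11 + 4·5; 0·(-17) + 5·11 + 5·5) = (-83, -15, 80)
Mw2 = (-765, -57, 325)
w2·Mw2 = (-83)·(-765) + (-15)·(-57) + 80·325 = 90350; w2·w2 = (-83)·(-83) + (-15)·(-15) + 80·80 = 13514
λ ≈ 90350/13514 = 6.68566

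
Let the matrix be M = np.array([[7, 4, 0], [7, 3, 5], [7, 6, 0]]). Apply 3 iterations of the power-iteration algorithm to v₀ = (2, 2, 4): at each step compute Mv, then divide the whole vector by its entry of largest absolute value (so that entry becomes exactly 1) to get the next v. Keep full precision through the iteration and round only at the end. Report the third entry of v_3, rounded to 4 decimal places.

0.8591

Mv0 = (22.00000, 40.00000, 26.00000); divide by 40.00000 → v1 = (0.55000, 1.00000, 0.65000)
Mv1 = (7.85000, 10.10000, 9.85000); divide by 10.10000 → v2 = (0.77723, 1.00000, 0.97525)
Mv2 = (9.44059, 13.31683, 11.44059); divide by 13.31683 → v3 = (0.70892, 1.00000, 0.85911)
Requested entry of v3: 4622/5380 = 0.8591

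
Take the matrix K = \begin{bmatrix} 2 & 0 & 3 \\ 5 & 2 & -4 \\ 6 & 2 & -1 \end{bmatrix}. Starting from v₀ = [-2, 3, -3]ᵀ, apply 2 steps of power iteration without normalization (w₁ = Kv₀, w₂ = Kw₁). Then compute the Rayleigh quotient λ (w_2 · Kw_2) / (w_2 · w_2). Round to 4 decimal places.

λ ≈ 3.6874

w1 = Kv₀ = (2·(-2) + 0·3 + 3·(-3); 5·(-2) + 2·3 + (-4)·(-3); 6·(-2) + 2·3 + (-1)·(-3)) = (-13, 8, -3)
w2 = Kw1 = (2·(-13) + 0·8 + 3·(-3); 5·(-13) + 2·8 + (-4)·(-3); 6·(-13) + 2·8 + (-1)·(-3)) = (-35, -37, -59)
Kw2 = (-247, -13, -225)
w2·Kw2 = (-35)·(-247) + (-37)·(-13) + (-59)·(-225) = 22401; w2·w2 = (-35)·(-35) + (-37)·(-37) + (-59)·(-59) = 6075
λ ≈ 22401/6075 = 3.6874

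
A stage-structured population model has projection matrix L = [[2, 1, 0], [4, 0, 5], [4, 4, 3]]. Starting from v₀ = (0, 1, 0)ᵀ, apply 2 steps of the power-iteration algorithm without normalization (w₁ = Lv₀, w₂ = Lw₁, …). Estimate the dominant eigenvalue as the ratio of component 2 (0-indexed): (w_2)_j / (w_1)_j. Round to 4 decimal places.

λ ≈ 4.0000

w1 = Lv₀ = (1, 0, 4)
w2 = Lw1 = (2, 24, 16)
Ratio at component: 16 / 4 = 4.0000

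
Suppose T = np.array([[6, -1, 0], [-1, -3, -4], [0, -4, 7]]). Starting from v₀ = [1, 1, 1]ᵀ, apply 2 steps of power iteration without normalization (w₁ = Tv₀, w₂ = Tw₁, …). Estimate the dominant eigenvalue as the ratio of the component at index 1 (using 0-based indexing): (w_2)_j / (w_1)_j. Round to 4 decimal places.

w1 = Tv₀ = (5, -8, 3)
w2 = Tw1 = (38, 7, 53)
Ratio at component: 7 / -8 = -0.8750

-0.8750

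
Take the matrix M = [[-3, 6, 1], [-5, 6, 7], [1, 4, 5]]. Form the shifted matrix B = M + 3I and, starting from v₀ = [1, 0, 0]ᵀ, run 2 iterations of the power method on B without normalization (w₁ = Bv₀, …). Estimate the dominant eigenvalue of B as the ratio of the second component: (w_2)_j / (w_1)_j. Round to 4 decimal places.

7.6000

B = M + 3I has rows (0, 6, 1); (-5, 9, 7); (1, 4, 8)
w1 = Bv₀ = (0·1 + 6·0 + 1·0; (-5)·1 + 9·0 + 7·0; 1·1 + 4·0 + 8·0) = (0, -5, 1)
w2 = Bw1 = (0·0 + 6·(-5) + 1·1; (-5)·0 + 9·(-5) + 7·1; 1·0 + 4·(-5) + 8·1) = (-29, -38, -12)
Ratio: -38/-5 = 7.6000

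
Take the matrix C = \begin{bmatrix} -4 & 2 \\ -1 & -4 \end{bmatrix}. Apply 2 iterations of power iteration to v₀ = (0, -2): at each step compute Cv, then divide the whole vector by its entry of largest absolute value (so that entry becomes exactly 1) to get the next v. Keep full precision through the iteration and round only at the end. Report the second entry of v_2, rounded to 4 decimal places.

Cv0 = (-4.00000, 8.00000); divide by 8.00000 → v1 = (-0.50000, 1.00000)
Cv1 = (4.00000, -3.50000); divide by 4.00000 → v2 = (1.00000, -0.87500)
Requested entry of v2: -28/32 = -0.8750

-0.8750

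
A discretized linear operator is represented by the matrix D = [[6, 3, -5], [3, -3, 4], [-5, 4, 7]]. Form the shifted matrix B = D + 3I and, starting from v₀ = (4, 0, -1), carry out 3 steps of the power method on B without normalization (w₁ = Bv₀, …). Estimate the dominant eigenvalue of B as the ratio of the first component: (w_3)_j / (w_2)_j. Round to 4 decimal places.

B = D + 3I has rows (9, 3, -5); (3, 0, 4); (-5, 4, 10)
w1 = Bv₀ = (41, 8, -30)
w2 = Bw1 = (543, 3, -473)
w3 = Bw2 = (7261, -263, -7433)
Ratio: 7261/543 = 13.3720

13.3720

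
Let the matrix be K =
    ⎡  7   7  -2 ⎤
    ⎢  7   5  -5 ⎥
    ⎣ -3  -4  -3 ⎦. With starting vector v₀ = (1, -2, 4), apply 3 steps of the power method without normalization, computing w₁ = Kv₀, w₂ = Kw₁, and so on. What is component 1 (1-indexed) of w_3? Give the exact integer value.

-3375

w1 = Kv₀ = (-15, -23, -7)
w2 = Kw1 = (-252, -185, 158)
w3 = Kw2 = (-3375, -3479, 1022)
The requested component of w3 is -3375.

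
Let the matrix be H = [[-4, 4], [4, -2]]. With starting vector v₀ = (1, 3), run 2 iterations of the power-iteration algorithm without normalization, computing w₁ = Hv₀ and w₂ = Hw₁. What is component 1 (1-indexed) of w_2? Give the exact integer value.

-40

w1 = Hv₀ = (8, -2)
w2 = Hw1 = (-40, 36)
The requested component of w2 is -40.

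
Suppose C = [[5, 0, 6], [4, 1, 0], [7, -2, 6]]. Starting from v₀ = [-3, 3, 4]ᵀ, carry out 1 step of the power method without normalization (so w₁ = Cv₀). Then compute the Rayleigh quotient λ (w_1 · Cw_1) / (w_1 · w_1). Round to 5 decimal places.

w1 = Cv₀ = (5·(-3) + 0·3 + 6·4; 4·(-3) + 1·3 + 0·4; 7·(-3) + (-2)·3 + 6·4) = (9, -9, -3)
Cw1 = (27, 27, 63)
w1·Cw1 = 9·27 + (-9)·27 + (-3)·63 = -189; w1·w1 = 9·9 + (-9)·(-9) + (-3)·(-3) = 171
λ ≈ -189/171 = -1.10526

λ ≈ -1.10526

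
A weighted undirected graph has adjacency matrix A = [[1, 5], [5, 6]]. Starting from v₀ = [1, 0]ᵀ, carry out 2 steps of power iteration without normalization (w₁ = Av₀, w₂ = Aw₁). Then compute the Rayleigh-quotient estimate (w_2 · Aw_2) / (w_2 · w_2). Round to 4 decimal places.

9.0089

w1 = Av₀ = (1·1 + 5·0; 5·1 + 6·0) = (1, 5)
w2 = Aw1 = (1·1 + 5·5; 5·1 + 6·5) = (26, 35)
Aw2 = (201, 340)
w2·Aw2 = 26·201 + 35·340 = 17126; w2·w2 = 26·26 + 35·35 = 1901
λ ≈ 17126/1901 = 9.0089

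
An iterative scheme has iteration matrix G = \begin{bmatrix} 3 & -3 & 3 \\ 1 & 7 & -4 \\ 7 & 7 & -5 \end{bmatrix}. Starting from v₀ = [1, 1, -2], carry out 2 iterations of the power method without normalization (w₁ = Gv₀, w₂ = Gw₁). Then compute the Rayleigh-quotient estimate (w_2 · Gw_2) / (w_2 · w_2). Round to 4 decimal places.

w1 = Gv₀ = (3·1 + (-3)·1 + 3·(-2); 1·1 + 7·1 + (-4)·(-2); 7·1 + 7·1 + (-5)·(-2)) = (-6, 16, 24)
w2 = Gw1 = (3·(-6) + (-3)·16 + 3·24; 1·(-6) + 7·16 + (-4)·24; 7·(-6) + 7·16 + (-5)·24) = (6, 10, -50)
Gw2 = (-162, 276, 362)
w2·Gw2 = 6·(-162) + 10·276 + (-50)·362 = -16312; w2·w2 = 6·6 + 10·10 + (-50)·(-50) = 2636
λ ≈ -16312/2636 = -6.1882

-6.1882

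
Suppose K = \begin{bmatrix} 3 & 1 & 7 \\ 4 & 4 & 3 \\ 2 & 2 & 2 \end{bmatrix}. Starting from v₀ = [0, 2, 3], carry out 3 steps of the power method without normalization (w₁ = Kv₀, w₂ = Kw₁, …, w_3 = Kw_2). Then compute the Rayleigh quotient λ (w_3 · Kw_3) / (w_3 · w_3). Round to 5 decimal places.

8.82342

w1 = Kv₀ = (3·0 + 1·2 + 7·3; 4·0 + 4·2 + 3·3; 2·0 + 2·2 + 2·3) = (23, 17, 10)
w2 = Kw1 = (3·23 + 1·17 + 7·10; 4·23 + 4·17 + 3·10; 2·23 + 2·17 + 2·10) = (156, 190, 100)
w3 = Kw2 = (1358, 1684, 892)
Kw3 = (12002, 14844, 7868)
w3·Kw3 = 1358·12002 + 1684·14844 + 892·7868 = 48314268; w3·w3 = 1358·1358 + 1684·1684 + 892·892 = 5475684
λ ≈ 48314268/5475684 = 8.82342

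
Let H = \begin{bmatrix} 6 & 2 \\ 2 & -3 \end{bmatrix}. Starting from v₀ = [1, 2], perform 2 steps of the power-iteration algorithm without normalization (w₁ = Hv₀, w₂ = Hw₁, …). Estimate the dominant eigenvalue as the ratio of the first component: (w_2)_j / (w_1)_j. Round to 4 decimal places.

λ ≈ 5.2000

w1 = Hv₀ = (6·1 + 2·2; 2·1 + (-3)·2) = (10, -4)
w2 = Hw1 = (6·10 + 2·(-4); 2·10 + (-3)·(-4)) = (52, 32)
Ratio at component: 52 / 10 = 5.2000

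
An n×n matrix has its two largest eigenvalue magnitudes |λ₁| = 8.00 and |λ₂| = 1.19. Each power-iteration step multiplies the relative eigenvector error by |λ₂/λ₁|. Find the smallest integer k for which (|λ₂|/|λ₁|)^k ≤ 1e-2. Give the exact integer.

3

|λ₂/λ₁| = 1.19/8.00 = 0.14875
Need k ≥ ln(1e-2) / ln(0.14875) = -4.6052 / -1.9055 ≈ 2.417
Smallest integer k satisfying the bound: 3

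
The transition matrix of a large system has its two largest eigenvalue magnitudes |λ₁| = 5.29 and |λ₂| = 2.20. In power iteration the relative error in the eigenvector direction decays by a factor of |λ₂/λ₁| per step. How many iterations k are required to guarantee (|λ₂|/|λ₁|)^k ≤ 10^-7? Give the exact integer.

|λ₂/λ₁| = 2.20/5.29 = 0.41588
Need k ≥ ln(10^-7) / ln(0.41588) = -16.1181 / -0.8774 ≈ 18.371
Smallest integer k satisfying the bound: 19

19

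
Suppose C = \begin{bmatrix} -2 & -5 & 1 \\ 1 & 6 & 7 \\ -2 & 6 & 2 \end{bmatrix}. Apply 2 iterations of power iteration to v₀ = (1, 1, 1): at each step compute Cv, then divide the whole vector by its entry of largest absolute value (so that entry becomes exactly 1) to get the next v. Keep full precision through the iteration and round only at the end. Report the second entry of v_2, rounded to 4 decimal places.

Cv0 = (-6.00000, 14.00000, 6.00000); divide by 14.00000 → v1 = (-0.42857, 1.00000, 0.42857)
Cv1 = (-3.71429, 8.57143, 7.71429); divide by 8.57143 → v2 = (-0.43333, 1.00000, 0.90000)
Requested entry of v2: 120/120 = 1.0000

1.0000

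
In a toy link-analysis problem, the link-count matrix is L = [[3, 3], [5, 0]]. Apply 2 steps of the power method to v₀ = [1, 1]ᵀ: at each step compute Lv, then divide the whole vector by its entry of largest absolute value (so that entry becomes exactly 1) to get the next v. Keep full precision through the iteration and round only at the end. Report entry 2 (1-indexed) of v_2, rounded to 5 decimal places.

Lv0 = (6.000000, 5.000000); divide by 6.000000 → v1 = (1.000000, 0.833333)
Lv1 = (5.500000, 5.000000); divide by 5.500000 → v2 = (1.000000, 0.909091)
Requested entry of v2: 30/33 = 0.90909

0.90909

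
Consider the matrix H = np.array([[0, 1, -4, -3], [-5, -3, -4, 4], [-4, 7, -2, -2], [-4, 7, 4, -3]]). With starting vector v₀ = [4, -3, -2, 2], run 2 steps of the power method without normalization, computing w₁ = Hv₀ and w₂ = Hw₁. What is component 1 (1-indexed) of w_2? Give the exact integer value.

306

w1 = Hv₀ = (0·4 + 1·(-3) + (-4)·(-2) + (-3)·2; (-5)·4 + (-3)·(-3) + (-4)·(-2) + 4·2; (-4)·4 + 7·(-3) + (-2)·(-2) + (-2)·2; (-4)·4 + 7·(-3) + 4·(-2) + (-3)·2) = (-1, 5, -37, -51)
w2 = Hw1 = (0·(-1) + 1·5 + (-4)·(-37) + (-3)·(-51); (-5)·(-1) + (-3)·5 + (-4)·(-37) + 4·(-51); (-4)·(-1) + 7·5 + (-2)·(-37) + (-2)·(-51); (-4)·(-1) + 7·5 + 4·(-37) + (-3)·(-51)) = (306, -66, 215, 44)
The requested component of w2 is 306.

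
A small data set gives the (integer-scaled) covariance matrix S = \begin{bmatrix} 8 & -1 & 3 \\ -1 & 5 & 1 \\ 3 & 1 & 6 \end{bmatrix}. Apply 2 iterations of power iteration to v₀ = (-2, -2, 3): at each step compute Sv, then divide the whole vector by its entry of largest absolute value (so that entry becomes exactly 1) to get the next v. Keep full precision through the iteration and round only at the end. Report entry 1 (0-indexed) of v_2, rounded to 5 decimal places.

-0.25000

Sv0 = (-5.000000, -5.000000, 10.000000); divide by 10.000000 → v1 = (-0.500000, -0.500000, 1.000000)
Sv1 = (-0.500000, -1.000000, 4.000000); divide by 4.000000 → v2 = (-0.125000, -0.250000, 1.000000)
Requested entry of v2: -10/40 = -0.25000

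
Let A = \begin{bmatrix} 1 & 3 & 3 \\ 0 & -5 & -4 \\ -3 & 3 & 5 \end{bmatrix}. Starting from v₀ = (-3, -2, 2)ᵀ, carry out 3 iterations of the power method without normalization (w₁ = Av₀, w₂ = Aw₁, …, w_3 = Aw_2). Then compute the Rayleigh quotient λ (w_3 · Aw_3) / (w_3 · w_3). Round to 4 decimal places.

w1 = Av₀ = (1·(-3) + 3·(-2) + 3·2; 0·(-3) + (-5)·(-2) + (-4)·2; (-3)·(-3) + 3·(-2) + 5·2) = (-3, 2, 13)
w2 = Aw1 = (1·(-3) + 3·2 + 3·13; 0·(-3) + (-5)·2 + (-4)·13; (-3)·(-3) + 3·2 + 5·13) = (42, -62, 80)
w3 = Aw2 = (96, -10, 88)
Aw3 = (330, -302, 122)
w3·Aw3 = 96·330 + (-10)·(-302) + 88·122 = 45436; w3·w3 = 96·96 + (-10)·(-10) + 88·88 = 17060
λ ≈ 45436/17060 = 2.6633

λ ≈ 2.6633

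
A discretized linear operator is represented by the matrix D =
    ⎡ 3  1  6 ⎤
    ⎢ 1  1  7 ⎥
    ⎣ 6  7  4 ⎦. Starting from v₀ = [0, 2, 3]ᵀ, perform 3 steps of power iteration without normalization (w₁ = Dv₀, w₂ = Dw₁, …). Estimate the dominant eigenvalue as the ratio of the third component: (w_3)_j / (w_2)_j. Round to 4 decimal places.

w1 = Dv₀ = (20, 23, 26)
w2 = Dw1 = (239, 225, 385)
w3 = Dw2 = (3252, 3159, 4549)
Ratio at component: 4549 / 385 = 11.8156

11.8156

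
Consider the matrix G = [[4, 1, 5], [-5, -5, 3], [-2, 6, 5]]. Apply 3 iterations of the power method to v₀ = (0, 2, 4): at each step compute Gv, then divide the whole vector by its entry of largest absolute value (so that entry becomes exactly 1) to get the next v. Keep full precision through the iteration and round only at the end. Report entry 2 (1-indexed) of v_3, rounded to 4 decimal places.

-0.4616

Gv0 = (22.00000, 2.00000, 32.00000); divide by 32.00000 → v1 = (0.68750, 0.06250, 1.00000)
Gv1 = (7.81250, -0.75000, 4.00000); divide by 7.81250 → v2 = (1.00000, -0.09600, 0.51200)
Gv2 = (6.46400, -2.98400, -0.01600); divide by 6.46400 → v3 = (1.00000, -0.46163, -0.00248)
Requested entry of v3: -746/1616 = -0.4616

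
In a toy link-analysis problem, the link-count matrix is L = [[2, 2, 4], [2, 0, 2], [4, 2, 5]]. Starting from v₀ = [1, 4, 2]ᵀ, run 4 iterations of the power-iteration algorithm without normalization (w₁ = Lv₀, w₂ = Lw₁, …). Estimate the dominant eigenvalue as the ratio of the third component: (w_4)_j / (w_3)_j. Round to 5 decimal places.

8.67503

w1 = Lv₀ = (2·1 + 2·4 + 4·2; 2·1 + 0·4 + 2·2; 4·1 + 2·4 + 5·2) = (18, 6, 22)
w2 = Lw1 = (2·18 + 2·6 + 4·22; 2·18 + 0·6 + 2·22; 4·18 + 2·6 + 5·22) = (136, 80, 194)
w3 = Lw2 = (1208, 660, 1674)
w4 = Lw3 = (10432, 5764, 14522)
Ratio at component: 14522 / 1674 = 8.67503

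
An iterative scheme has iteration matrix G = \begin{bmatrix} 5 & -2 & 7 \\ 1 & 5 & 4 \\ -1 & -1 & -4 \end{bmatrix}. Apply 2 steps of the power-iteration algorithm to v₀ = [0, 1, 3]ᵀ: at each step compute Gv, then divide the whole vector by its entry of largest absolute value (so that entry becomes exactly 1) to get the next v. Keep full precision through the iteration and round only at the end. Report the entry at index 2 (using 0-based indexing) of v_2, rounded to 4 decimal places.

Gv0 = (19.00000, 17.00000, -13.00000); divide by 19.00000 → v1 = (1.00000, 0.89474, -0.68421)
Gv1 = (-1.57895, 2.73684, 0.84211); divide by 2.73684 → v2 = (-0.57692, 1.00000, 0.30769)
Requested entry of v2: 16/52 = 0.3077

0.3077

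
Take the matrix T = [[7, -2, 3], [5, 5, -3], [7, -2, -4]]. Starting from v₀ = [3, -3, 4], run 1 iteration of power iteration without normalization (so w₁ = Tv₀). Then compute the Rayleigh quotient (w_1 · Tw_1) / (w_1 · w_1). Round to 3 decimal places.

8.079

w1 = Tv₀ = (39, -12, 11)
Tw1 = (330, 102, 253)
w1·Tw1 = 39·330 + (-12)·102 + 11·253 = 14429; w1·w1 = 39·39 + (-12)·(-12) + 11·11 = 1786
λ ≈ 14429/1786 = 8.079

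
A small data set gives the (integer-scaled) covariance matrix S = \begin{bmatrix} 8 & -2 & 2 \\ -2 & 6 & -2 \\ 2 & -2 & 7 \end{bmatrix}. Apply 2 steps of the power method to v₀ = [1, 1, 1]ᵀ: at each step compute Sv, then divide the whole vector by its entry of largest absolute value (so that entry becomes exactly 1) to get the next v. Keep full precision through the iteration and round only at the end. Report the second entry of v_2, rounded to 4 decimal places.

-0.2432

Sv0 = (8.00000, 2.00000, 7.00000); divide by 8.00000 → v1 = (1.00000, 0.25000, 0.87500)
Sv1 = (9.25000, -2.25000, 7.62500); divide by 9.25000 → v2 = (1.00000, -0.24324, 0.82432)
Requested entry of v2: -18/74 = -0.2432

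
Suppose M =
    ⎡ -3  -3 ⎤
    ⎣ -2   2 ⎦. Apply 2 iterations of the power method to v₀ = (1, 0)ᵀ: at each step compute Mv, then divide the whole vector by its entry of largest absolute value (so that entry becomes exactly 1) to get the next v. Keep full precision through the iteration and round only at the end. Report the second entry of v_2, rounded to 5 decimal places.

Mv0 = (-3.000000, -2.000000); divide by -3.000000 → v1 = (1.000000, 0.666667)
Mv1 = (-5.000000, -0.666667); divide by -5.000000 → v2 = (1.000000, 0.133333)
Requested entry of v2: 2/15 = 0.13333

0.13333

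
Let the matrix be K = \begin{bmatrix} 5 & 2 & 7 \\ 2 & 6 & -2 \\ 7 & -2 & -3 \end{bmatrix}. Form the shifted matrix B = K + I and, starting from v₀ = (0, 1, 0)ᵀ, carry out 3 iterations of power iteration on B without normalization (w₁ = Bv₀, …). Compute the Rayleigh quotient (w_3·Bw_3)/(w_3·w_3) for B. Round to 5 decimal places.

8.11945

B = K + I has rows (6, 2, 7); (2, 7, -2); (7, -2, -2)
w1 = Bv₀ = (2, 7, -2)
w2 = Bw1 = (12, 57, 4)
w3 = Bw2 = (214, 415, -38)
Bw3 = (1848, 3409, 744)
w3·Bw3 = 1781935; w3·w3 = 219465; μ ≈ 1781935/219465 = 8.11945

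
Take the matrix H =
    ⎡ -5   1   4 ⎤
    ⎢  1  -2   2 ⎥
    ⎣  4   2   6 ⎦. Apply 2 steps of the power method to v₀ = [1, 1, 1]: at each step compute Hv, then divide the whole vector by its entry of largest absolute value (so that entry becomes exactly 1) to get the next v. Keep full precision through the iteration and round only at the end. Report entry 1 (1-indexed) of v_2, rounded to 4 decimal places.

0.6622

Hv0 = (0.00000, 1.00000, 12.00000); divide by 12.00000 → v1 = (0.00000, 0.08333, 1.00000)
Hv1 = (4.08333, 1.83333, 6.16667); divide by 6.16667 → v2 = (0.66216, 0.29730, 1.00000)
Requested entry of v2: 49/74 = 0.6622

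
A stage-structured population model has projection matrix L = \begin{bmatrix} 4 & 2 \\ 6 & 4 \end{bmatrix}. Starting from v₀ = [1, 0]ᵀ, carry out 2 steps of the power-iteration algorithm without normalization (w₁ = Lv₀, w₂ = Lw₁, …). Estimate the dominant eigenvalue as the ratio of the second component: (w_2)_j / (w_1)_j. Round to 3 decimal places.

8.000

w1 = Lv₀ = (4·1 + 2·0; 6·1 + 4·0) = (4, 6)
w2 = Lw1 = (4·4 + 2·6; 6·4 + 4·6) = (28, 48)
Ratio at component: 48 / 6 = 8.000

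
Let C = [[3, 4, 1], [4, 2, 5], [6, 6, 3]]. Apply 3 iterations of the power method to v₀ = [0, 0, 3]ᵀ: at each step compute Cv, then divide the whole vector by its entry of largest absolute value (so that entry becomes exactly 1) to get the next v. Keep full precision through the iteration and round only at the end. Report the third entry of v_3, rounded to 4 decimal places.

1.0000

Cv0 = (3.00000, 15.00000, 9.00000); divide by 15.00000 → v1 = (0.20000, 1.00000, 0.60000)
Cv1 = (5.20000, 5.80000, 9.00000); divide by 9.00000 → v2 = (0.57778, 0.64444, 1.00000)
Cv2 = (5.31111, 8.60000, 10.33333); divide by 10.33333 → v3 = (0.51398, 0.83226, 1.00000)
Requested entry of v3: 1395/1395 = 1.0000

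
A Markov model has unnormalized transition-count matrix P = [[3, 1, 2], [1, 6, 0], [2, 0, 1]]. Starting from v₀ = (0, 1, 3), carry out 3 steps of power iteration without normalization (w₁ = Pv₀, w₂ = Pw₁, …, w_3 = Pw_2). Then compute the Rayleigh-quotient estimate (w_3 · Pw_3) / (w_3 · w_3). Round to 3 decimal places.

6.273

w1 = Pv₀ = (7, 6, 3)
w2 = Pw1 = (33, 43, 17)
w3 = Pw2 = (176, 291, 83)
Pw3 = (985, 1922, 435)
w3·Pw3 = 176·985 + 291·1922 + 83·435 = 768767; w3·w3 = 176·176 + 291·291 + 83·83 = 122546
λ ≈ 768767/122546 = 6.273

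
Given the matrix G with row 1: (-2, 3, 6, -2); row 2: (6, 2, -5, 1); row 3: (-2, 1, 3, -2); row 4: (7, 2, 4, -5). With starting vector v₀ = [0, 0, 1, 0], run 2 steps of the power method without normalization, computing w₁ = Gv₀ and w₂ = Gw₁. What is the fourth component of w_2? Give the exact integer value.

w1 = Gv₀ = ((-2)·0 + 3·0 + 6·1 + (-2)·0; 6·0 + 2·0 + (-5)·1 + 1·0; (-2)·0 + 1·0 + 3·1 + (-2)·0; 7·0 + 2·0 + 4·1 + (-5)·0) = (6, -5, 3, 4)
w2 = Gw1 = ((-2)·6 + 3·(-5) + 6·3 + (-2)·4; 6·6 + 2·(-5) + (-5)·3 + 1·4; (-2)·6 + 1·(-5) + 3·3 + (-2)·4; 7·6 + 2·(-5) + 4·3 + (-5)·4) = (-17, 15, -16, 24)
The requested component of w2 is 24.

24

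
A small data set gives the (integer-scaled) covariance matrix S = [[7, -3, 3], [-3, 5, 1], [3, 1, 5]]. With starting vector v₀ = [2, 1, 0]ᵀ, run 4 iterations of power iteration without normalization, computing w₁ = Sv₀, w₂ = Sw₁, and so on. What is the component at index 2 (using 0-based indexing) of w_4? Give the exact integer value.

w1 = Sv₀ = (7·2 + (-3)·1 + 3·0; (-3)·2 + 5·1 + 1·0; 3·2 + 1·1 + 5·0) = (11, -1, 7)
w2 = Sw1 = (7·11 + (-3)·(-1) + 3·7; (-3)·11 + 5·(-1) + 1·7; 3·11 + 1·(-1) + 5·7) = (101, -31, 67)
w3 = Sw2 = (1001, -391, 607)
w4 = Sw3 = (10001, -4351, 5647)
The requested component of w4 is 5647.

5647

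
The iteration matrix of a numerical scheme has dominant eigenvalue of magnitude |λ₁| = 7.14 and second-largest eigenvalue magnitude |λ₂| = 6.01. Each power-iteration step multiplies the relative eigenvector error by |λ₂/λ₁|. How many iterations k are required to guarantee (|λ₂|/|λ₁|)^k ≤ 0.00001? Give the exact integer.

67

|λ₂/λ₁| = 6.01/7.14 = 0.84174
Need k ≥ ln(0.00001) / ln(0.84174) = -11.5129 / -0.1723 ≈ 66.824
Smallest integer k satisfying the bound: 67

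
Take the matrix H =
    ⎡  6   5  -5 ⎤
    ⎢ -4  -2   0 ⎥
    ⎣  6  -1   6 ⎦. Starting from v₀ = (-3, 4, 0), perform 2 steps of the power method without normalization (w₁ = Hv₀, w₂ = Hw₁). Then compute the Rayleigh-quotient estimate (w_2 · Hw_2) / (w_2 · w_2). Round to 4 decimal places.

w1 = Hv₀ = (2, 4, -22)
w2 = Hw1 = (142, -16, -124)
Hw2 = (1392, -536, 124)
w2·Hw2 = 142·1392 + (-16)·(-536) + (-124)·124 = 190864; w2·w2 = 142·142 + (-16)·(-16) + (-124)·(-124) = 35796
λ ≈ 190864/35796 = 5.3320

5.3320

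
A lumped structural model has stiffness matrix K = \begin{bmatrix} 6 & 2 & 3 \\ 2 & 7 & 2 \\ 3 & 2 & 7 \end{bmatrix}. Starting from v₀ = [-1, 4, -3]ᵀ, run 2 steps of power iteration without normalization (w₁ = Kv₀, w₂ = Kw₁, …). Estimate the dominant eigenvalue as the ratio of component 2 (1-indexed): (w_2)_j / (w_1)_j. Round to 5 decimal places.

w1 = Kv₀ = (-7, 20, -16)
w2 = Kw1 = (-50, 94, -93)
Ratio at component: 94 / 20 = 4.70000

4.70000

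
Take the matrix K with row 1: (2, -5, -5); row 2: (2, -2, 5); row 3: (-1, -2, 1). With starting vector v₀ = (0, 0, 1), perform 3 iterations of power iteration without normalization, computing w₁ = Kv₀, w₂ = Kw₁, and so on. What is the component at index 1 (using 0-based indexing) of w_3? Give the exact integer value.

-70

w1 = Kv₀ = (2·0 + (-5)·0 + (-5)·1; 2·0 + (-2)·0 + 5·1; (-1)·0 + (-2)·0 + 1·1) = (-5, 5, 1)
w2 = Kw1 = (2·(-5) + (-5)·5 + (-5)·1; 2·(-5) + (-2)·5 + 5·1; (-1)·(-5) + (-2)·5 + 1·1) = (-40, -15, -4)
w3 = Kw2 = (15, -70, 66)
The requested component of w3 is -70.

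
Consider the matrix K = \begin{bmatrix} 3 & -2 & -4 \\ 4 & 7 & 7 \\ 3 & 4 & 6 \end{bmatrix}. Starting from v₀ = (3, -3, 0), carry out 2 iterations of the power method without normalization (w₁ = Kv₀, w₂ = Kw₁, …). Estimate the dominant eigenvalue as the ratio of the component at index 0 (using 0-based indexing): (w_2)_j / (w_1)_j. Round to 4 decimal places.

λ ≈ 5.0000

w1 = Kv₀ = (3·3 + (-2)·(-3) + (-4)·0; 4·3 + 7·(-3) + 7·0; 3·3 + 4·(-3) + 6·0) = (15, -9, -3)
w2 = Kw1 = (3·15 + (-2)·(-9) + (-4)·(-3); 4·15 + 7·(-9) + 7·(-3); 3·15 + 4·(-9) + 6·(-3)) = (75, -24, -9)
Ratio at component: 75 / 15 = 5.0000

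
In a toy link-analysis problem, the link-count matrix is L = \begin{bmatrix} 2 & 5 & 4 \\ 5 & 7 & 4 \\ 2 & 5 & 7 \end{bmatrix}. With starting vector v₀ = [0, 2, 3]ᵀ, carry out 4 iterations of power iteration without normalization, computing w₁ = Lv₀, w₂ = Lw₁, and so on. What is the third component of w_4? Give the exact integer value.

w1 = Lv₀ = (22, 26, 31)
w2 = Lw1 = (298, 416, 391)
w3 = Lw2 = (4240, 5966, 5413)
w4 = Lw3 = (59962, 84614, 76201)
The requested component of w4 is 76201.

76201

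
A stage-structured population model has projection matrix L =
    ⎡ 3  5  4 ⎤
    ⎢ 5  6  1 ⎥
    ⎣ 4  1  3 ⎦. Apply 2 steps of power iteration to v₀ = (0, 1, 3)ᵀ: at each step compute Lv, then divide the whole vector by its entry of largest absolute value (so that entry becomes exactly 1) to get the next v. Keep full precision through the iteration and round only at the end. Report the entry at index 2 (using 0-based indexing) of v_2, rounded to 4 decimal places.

Lv0 = (17.00000, 9.00000, 10.00000); divide by 17.00000 → v1 = (1.00000, 0.52941, 0.58824)
Lv1 = (8.00000, 8.76471, 6.29412); divide by 8.76471 → v2 = (0.91275, 1.00000, 0.71812)
Requested entry of v2: 107/149 = 0.7181

0.7181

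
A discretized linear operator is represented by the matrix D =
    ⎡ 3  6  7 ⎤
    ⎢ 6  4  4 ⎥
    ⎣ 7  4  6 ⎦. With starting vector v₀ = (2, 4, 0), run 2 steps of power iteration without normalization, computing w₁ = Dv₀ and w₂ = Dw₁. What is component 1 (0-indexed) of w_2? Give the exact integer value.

412

w1 = Dv₀ = (30, 28, 30)
w2 = Dw1 = (468, 412, 502)
The requested component of w2 is 412.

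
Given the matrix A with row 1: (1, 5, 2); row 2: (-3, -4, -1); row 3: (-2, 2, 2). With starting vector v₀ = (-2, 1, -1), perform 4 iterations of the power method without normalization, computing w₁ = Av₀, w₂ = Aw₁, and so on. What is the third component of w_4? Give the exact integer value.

-46

w1 = Av₀ = (1, 3, 4)
w2 = Aw1 = (24, -19, 12)
w3 = Aw2 = (-47, -8, -62)
w4 = Aw3 = (-211, 235, -46)
The requested component of w4 is -46.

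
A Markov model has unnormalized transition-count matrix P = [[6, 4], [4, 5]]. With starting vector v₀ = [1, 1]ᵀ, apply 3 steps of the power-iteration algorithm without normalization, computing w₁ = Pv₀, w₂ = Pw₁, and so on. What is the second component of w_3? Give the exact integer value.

w1 = Pv₀ = (6·1 + 4·1; 4·1 + 5·1) = (10, 9)
w2 = Pw1 = (6·10 + 4·9; 4·10 + 5·9) = (96, 85)
w3 = Pw2 = (916, 809)
The requested component of w3 is 809.

809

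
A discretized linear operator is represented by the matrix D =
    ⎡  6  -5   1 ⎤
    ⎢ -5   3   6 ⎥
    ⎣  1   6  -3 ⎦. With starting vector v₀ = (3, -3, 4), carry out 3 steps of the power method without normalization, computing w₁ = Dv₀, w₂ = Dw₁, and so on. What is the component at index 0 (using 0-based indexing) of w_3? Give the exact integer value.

w1 = Dv₀ = (37, 0, -27)
w2 = Dw1 = (195, -347, 118)
w3 = Dw2 = (3023, -1308, -2241)
The requested component of w3 is 3023.

3023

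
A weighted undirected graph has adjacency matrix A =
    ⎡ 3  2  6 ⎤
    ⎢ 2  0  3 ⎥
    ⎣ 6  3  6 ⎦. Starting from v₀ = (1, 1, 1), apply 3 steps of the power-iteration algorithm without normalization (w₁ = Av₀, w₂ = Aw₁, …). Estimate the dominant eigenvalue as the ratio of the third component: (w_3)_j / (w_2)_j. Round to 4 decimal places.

11.8421

w1 = Av₀ = (3·1 + 2·1 + 6·1; 2·1 + 0·1 + 3·1; 6·1 + 3·1 + 6·1) = (11, 5, 15)
w2 = Aw1 = (3·11 + 2·5 + 6·15; 2·11 + 0·5 + 3·15; 6·11 + 3·5 + 6·15) = (133, 67, 171)
w3 = Aw2 = (1559, 779, 2025)
Ratio at component: 2025 / 171 = 11.8421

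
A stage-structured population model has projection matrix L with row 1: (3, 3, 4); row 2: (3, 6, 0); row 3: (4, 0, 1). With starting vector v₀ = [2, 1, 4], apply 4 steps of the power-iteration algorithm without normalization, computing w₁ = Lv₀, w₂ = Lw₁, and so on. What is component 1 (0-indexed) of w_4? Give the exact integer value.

w1 = Lv₀ = (3·2 + 3·1 + 4·4; 3·2 + 6·1 + 0·4; 4·2 + 0·1 + 1·4) = (25, 12, 12)
w2 = Lw1 = (3·25 + 3·12 + 4·12; 3·25 + 6·12 + 0·12; 4·25 + 0·12 + 1·12) = (159, 147, 112)
w3 = Lw2 = (1366, 1359, 748)
w4 = Lw3 = (11167, 12252, 6212)
The requested component of w4 is 12252.

12252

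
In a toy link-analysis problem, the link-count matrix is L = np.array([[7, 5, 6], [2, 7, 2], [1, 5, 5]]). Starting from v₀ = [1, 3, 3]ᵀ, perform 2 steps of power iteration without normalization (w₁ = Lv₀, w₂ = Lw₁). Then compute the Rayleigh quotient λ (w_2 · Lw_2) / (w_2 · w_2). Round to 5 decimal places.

w1 = Lv₀ = (7·1 + 5·3 + 6·3; 2·1 + 7·3 + 2·3; 1·1 + 5·3 + 5·3) = (40, 29, 31)
w2 = Lw1 = (7·40 + 5·29 + 6·31; 2·40 + 7·29 + 2·31; 1·40 + 5·29 + 5·31) = (611, 345, 340)
Lw2 = (8042, 4317, 4036)
w2·Lw2 = 611·8042 + 345·4317 + 340·4036 = 7775267; w2·w2 = 611·611 + 345·345 + 340·340 = 607946
λ ≈ 7775267/607946 = 12.78940

12.78940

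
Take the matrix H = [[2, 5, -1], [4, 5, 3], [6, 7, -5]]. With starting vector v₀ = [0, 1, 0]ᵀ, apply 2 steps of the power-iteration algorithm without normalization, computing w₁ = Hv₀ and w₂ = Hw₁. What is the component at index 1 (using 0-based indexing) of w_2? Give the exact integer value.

w1 = Hv₀ = (2·0 + 5·1 + (-1)·0; 4·0 + 5·1 + 3·0; 6·0 + 7·1 + (-5)·0) = (5, 5, 7)
w2 = Hw1 = (2·5 + 5·5 + (-1)·7; 4·5 + 5·5 + 3·7; 6·5 + 7·5 + (-5)·7) = (28, 66, 30)
The requested component of w2 is 66.

66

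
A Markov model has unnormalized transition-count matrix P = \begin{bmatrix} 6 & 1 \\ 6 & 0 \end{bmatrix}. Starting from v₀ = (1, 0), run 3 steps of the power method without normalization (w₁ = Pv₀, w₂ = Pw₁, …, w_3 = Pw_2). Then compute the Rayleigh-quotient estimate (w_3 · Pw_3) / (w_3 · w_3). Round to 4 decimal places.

6.8673

w1 = Pv₀ = (6·1 + 1·0; 6·1 + 0·0) = (6, 6)
w2 = Pw1 = (6·6 + 1·6; 6·6 + 0·6) = (42, 36)
w3 = Pw2 = (288, 252)
Pw3 = (1980, 1728)
w3·Pw3 = 288·1980 + 252·1728 = 1005696; w3·w3 = 288·288 + 252·252 = 146448
λ ≈ 1005696/146448 = 6.8673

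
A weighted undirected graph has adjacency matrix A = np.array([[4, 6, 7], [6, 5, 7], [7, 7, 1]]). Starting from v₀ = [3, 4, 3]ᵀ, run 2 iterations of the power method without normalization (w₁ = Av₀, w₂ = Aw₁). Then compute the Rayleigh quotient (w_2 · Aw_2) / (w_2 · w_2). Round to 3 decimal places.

w1 = Av₀ = (57, 59, 52)
w2 = Aw1 = (946, 1001, 864)
Aw2 = (15838, 16729, 14493)
w2·Aw2 = 946·15838 + 1001·16729 + 864·14493 = 44250429; w2·w2 = 946·946 + 1001·1001 + 864·864 = 2643413
λ ≈ 44250429/2643413 = 16.740

16.740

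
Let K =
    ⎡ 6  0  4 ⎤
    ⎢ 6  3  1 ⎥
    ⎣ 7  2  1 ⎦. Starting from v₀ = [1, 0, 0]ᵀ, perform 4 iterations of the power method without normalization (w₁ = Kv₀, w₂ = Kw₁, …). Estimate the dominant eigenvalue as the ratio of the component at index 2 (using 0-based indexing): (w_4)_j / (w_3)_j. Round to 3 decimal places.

w1 = Kv₀ = (6·1 + 0·0 + 4·0; 6·1 + 3·0 + 1·0; 7·1 + 2·0 + 1·0) = (6, 6, 7)
w2 = Kw1 = (6·6 + 0·6 + 4·7; 6·6 + 3·6 + 1·7; 7·6 + 2·6 + 1·7) = (64, 61, 61)
w3 = Kw2 = (628, 628, 631)
w4 = Kw3 = (6292, 6283, 6283)
Ratio at component: 6283 / 631 = 9.957

9.957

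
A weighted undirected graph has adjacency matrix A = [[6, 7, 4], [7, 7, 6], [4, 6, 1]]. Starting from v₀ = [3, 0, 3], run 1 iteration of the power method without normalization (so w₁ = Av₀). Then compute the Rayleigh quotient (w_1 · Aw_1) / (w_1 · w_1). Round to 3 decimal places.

λ ≈ 16.354

w1 = Av₀ = (6·3 + 7·0 + 4·3; 7·3 + 7·0 + 6·3; 4·3 + 6·0 + 1·3) = (30, 39, 15)
Aw1 = (513, 573, 369)
w1·Aw1 = 30·513 + 39·573 + 15·369 = 43272; w1·w1 = 30·30 + 39·39 + 15·15 = 2646
λ ≈ 43272/2646 = 16.354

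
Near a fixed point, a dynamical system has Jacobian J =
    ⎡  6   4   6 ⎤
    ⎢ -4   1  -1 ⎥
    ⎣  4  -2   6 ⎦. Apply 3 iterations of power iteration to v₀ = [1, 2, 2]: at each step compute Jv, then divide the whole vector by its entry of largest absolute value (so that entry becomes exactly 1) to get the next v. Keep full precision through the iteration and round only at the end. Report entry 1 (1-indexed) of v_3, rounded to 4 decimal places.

Jv0 = (26.00000, -4.00000, 12.00000); divide by 26.00000 → v1 = (1.00000, -0.15385, 0.46154)
Jv1 = (8.15385, -4.61538, 7.07692); divide by 8.15385 → v2 = (1.00000, -0.56604, 0.86792)
Jv2 = (8.94340, -5.43396, 10.33962); divide by 10.33962 → v3 = (0.86496, -0.52555, 1.00000)
Requested entry of v3: 1896/2192 = 0.8650

0.8650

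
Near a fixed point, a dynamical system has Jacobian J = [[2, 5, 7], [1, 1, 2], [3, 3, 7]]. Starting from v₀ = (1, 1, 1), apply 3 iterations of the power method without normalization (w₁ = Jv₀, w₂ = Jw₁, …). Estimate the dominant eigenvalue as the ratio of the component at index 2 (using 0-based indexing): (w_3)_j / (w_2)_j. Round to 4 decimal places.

10.7862

w1 = Jv₀ = (2·1 + 5·1 + 7·1; 1·1 + 1·1 + 2·1; 3·1 + 3·1 + 7·1) = (14, 4, 13)
w2 = Jw1 = (2·14 + 5·4 + 7·13; 1·14 + 1·4 + 2·13; 3·14 + 3·4 + 7·13) = (139, 44, 145)
w3 = Jw2 = (1513, 473, 1564)
Ratio at component: 1564 / 145 = 10.7862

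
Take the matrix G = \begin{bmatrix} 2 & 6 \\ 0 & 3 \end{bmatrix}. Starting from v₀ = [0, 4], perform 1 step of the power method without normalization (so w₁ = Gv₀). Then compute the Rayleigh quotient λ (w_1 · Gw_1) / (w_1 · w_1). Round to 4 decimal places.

4.6000

w1 = Gv₀ = (2·0 + 6·4; 0·0 + 3·4) = (24, 12)
Gw1 = (120, 36)
w1·Gw1 = 24·120 + 12·36 = 3312; w1·w1 = 24·24 + 12·12 = 720
λ ≈ 3312/720 = 4.6000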